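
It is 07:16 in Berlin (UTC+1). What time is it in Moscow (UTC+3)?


Time difference = UTC+3 - UTC+1 = +2 hours
New hour = (7 + 2) mod 24
= 9 mod 24 = 9
Minutes unchanged → 09:16

09:16


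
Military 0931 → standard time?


Hour: 9
9 < 12 → AM

9:31 AM


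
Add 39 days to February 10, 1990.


Start: February 10, 1990
Add 39 days
February 10 → March 1: 28 - 10 + 1 = 19 days (39 - 19 = 20 left)
March 1 + 20 = March 21, 1990

March 21, 1990


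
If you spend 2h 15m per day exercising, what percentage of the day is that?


Time: 135 minutes
Day: 1440 minutes
Percentage = (135/1440) × 100 ≈ 9.4%

9.4%


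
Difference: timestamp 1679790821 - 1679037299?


753522 seconds (209.3 hours / 8.72 days)

Difference = 1679790821 - 1679037299 = 753522 seconds
In hours: 753522 / 3600 ≈ 209.3
In days: 753522 / 86400 ≈ 8.72


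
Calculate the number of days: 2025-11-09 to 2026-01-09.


61 days

From November 9, 2025 to January 9, 2026
Rest of November 2025: 30 - 9 = 21
Full months: December 31
Days into January 2026: 9
Total = 21 + 31 + 9 = 61 days


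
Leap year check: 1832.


Rules: divisible by 4 AND (not by 100 OR by 400)
1832 ÷ 4 = 458 exactly → divisible by 4
1832 ÷ 100 = 18 remainder 32 → not divisible by 100
Divisible by 4 but not by 100 → leap year

Yes


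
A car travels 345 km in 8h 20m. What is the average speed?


41.4 km/h

Distance: 345 km
Time: 8h 20m = 500 min = 500/60 = 25/3 hours
Speed = 345 ÷ (25/3) = 345 × 3 / 25 = 1035/25 = 41.4 km/h


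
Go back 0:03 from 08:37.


08:34

Start: 517 minutes from midnight
Subtract: 3 minutes
Remaining: 517 - 3 = 514
Hours: 8, Minutes: 34


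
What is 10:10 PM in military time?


22:10

Input: 10:10 PM
PM: 10 + 12 = 22


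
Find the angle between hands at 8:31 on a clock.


69.5°

Hour hand = 8×30 + 31×0.5 = 255.5°
Minute hand = 31×6 = 186°
Difference = |255.5 - 186| = 69.5°


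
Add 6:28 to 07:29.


Start: 449 minutes from midnight
Add: 388 minutes
Total: 837 minutes
Hours: 837 ÷ 60 = 13 remainder 57

13:57


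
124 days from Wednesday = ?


Start: Wednesday (index 2)
(2 + 124) mod 7
= 126 mod 7
= 0
Index 0 → Monday

Monday


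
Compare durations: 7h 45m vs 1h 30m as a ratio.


31:6 (5.17)

Duration 1: 465 minutes
Duration 2: 90 minutes
Ratio = 465:90
GCD = 15
Simplified = 31:6
As a decimal: 31/6 ≈ 5.17


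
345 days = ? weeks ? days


49 weeks 2 days

Weeks: 345 ÷ 7 = 49 remainder 2


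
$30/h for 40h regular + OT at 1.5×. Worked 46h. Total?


$1470.00

Regular: 40h × $30 = $1200.00
Overtime: 46 - 40 = 6h
OT pay: 6h × $30 × 1.5 = $270.00
Total = $1200.00 + $270.00 = $1470.00


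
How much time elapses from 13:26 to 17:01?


3h 35m

End time in minutes: 17×60 + 1 = 1021
Start time in minutes: 13×60 + 26 = 806
Difference = 1021 - 806 = 215 minutes
= 3 hours 35 minutes


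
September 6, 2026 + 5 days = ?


September 11, 2026

Start: September 6, 2026
Add 5 days
September 6 + 5 = September 11, 2026


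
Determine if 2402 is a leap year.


Rules: divisible by 4 AND (not by 100 OR by 400)
2402 ÷ 4 = 600 remainder 2 → not divisible by 4
Not divisible by 4 → not a leap year

No


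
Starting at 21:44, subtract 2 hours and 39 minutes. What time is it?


Start: 1304 minutes from midnight
Subtract: 159 minutes
Remaining: 1304 - 159 = 1145
Hours: 19, Minutes: 5

19:05


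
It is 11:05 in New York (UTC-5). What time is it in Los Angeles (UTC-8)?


08:05

Time difference = UTC-8 - UTC-5 = -3 hours
New hour = (11 -3) mod 24
= 8 mod 24 = 8
Minutes unchanged → 08:05


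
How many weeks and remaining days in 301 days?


43 weeks 0 days

Weeks: 301 ÷ 7 = 43 remainder 0


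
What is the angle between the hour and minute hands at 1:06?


Hour hand = 1×30 + 6×0.5 = 33.0°
Minute hand = 6×6 = 36°
Difference = |33.0 - 36| = 3.0°

3.0°


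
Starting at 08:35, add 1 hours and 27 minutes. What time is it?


Start: 515 minutes from midnight
Add: 87 minutes
Total: 602 minutes
Hours: 602 ÷ 60 = 10 remainder 2

10:02


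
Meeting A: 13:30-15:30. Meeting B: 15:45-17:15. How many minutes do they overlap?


0 minutes

Meeting A: 810-930 (in minutes from midnight)
Meeting B: 945-1035
Overlap start = max(810, 945) = 945
Overlap end = min(930, 1035) = 930
Overlap = max(0, 930 - 945) = 0 min


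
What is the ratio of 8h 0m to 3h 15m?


Duration 1: 480 minutes
Duration 2: 195 minutes
Ratio = 480:195
GCD = 15
Simplified = 32:13
As a decimal: 32/13 ≈ 2.46

32:13 (2.46)


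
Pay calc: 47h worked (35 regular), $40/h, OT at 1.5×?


$2120.00

Regular: 35h × $40 = $1400.00
Overtime: 47 - 35 = 12h
OT pay: 12h × $40 × 1.5 = $720.00
Total = $1400.00 + $720.00 = $2120.00


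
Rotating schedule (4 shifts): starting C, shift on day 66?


Shifts: A, B, C, D
Start: C (index 2)
Day 66: (2 + 66 - 1) mod 4
= 67 mod 4
= 3
Index 3 → shift D

Shift D


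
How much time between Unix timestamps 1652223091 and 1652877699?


Difference = 1652877699 - 1652223091 = 654608 seconds
In hours: 654608 / 3600 ≈ 181.8
In days: 654608 / 86400 ≈ 7.58

654608 seconds (181.8 hours / 7.58 days)


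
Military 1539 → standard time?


3:39 PM

Hour: 15
15 - 12 = 3 → PM


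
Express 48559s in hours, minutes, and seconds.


13h 29m 19s

Hours: 48559 ÷ 3600 = 13 remainder 1759
Minutes: 1759 ÷ 60 = 29 remainder 19
Seconds: 19


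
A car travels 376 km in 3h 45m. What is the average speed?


Distance: 376 km
Time: 3h 45m = 225 min = 225/60 = 15/4 hours
Speed = 376 ÷ (15/4) = 376 × 4 / 15 = 1504/15 ≈ 100.3 km/h

100.3 km/h


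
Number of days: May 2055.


Month: May (month 5)
May has 31 days

31 days


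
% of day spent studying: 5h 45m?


Time: 345 minutes
Day: 1440 minutes
Percentage = (345/1440) × 100 ≈ 24.0%

24.0%


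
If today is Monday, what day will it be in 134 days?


Start: Monday (index 0)
(0 + 134) mod 7
= 134 mod 7
= 1
Index 1 → Tuesday

Tuesday


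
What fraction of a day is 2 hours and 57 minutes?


0.1229 (12.29%)

Total minutes: 2×60 + 57 = 177
Day = 24×60 = 1440 minutes
Fraction = 177/1440 ≈ 0.1229
As a percentage: 177/1440 × 100 ≈ 12.29%


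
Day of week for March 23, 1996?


Zeller's congruence:
q=23, m=3, k=96, j=19
h = (23 + ⌊13×4/5⌋ + 96 + ⌊96/4⌋ + ⌊19/4⌋ - 2×19) mod 7
= (23 + 10 + 96 + 24 + 4 - 38) mod 7
= 119 mod 7 = 0
h=0 → Saturday

Saturday


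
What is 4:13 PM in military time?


16:13

Input: 4:13 PM
PM: 4 + 12 = 16


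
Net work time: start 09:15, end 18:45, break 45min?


8h 45m (525 minutes)

Total time = (18×60+45) - (9×60+15)
= 1125 - 555 = 570 min
Minus break: 570 - 45 = 525 min
= 8h 45m


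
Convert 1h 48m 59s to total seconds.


Hours: 1 × 3600 = 3600
Minutes: 48 × 60 = 2880
Seconds: 59
Total = 3600 + 2880 + 59 = 6539

6539 seconds


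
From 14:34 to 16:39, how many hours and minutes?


End time in minutes: 16×60 + 39 = 999
Start time in minutes: 14×60 + 34 = 874
Difference = 999 - 874 = 125 minutes
= 2 hours 5 minutes

2h 5m


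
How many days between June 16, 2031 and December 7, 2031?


174 days

From June 16, 2031 to December 7, 2031
Rest of June 2031: 30 - 16 = 14
Full months: July 31, August 31, September 30, October 31, November 30
Days into December 2031: 7
Total = 14 + 31 + 31 + 30 + 31 + 30 + 7 = 174 days


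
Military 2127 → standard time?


9:27 PM

Hour: 21
21 - 12 = 9 → PM


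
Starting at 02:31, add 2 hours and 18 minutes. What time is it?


04:49

Start: 151 minutes from midnight
Add: 138 minutes
Total: 289 minutes
Hours: 289 ÷ 60 = 4 remainder 49


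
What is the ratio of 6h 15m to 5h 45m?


25:23 (1.09)

Duration 1: 375 minutes
Duration 2: 345 minutes
Ratio = 375:345
GCD = 15
Simplified = 25:23
As a decimal: 25/23 ≈ 1.09


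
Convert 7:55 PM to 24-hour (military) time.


19:55

Input: 7:55 PM
PM: 7 + 12 = 19


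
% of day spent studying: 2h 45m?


Time: 165 minutes
Day: 1440 minutes
Percentage = (165/1440) × 100 ≈ 11.5%

11.5%


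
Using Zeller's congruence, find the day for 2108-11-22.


Thursday

Zeller's congruence:
q=22, m=11, k=8, j=21
h = (22 + ⌊13×12/5⌋ + 8 + ⌊8/4⌋ + ⌊21/4⌋ - 2×21) mod 7
= (22 + 31 + 8 + 2 + 5 - 42) mod 7
= 26 mod 7 = 5
h=5 → Thursday


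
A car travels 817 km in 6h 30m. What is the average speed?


Distance: 817 km
Time: 6h 30m = 390 min = 390/60 = 13/2 hours
Speed = 817 ÷ (13/2) = 817 × 2 / 13 = 1634/13 ≈ 125.7 km/h

125.7 km/h


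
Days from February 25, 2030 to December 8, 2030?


From February 25, 2030 to December 8, 2030
Rest of February 2030: 28 - 25 = 3
Full months: March 31, April 30, May 31, June 30, July 31, August 31, September 30, October 31, November 30
Days into December 2030: 8
Total = 3 + 31 + 30 + 31 + 30 + 31 + 31 + 30 + 31 + 30 + 8 = 286 days

286 days


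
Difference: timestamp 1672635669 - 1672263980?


371689 seconds (103.2 hours / 4.30 days)

Difference = 1672635669 - 1672263980 = 371689 seconds
In hours: 371689 / 3600 ≈ 103.2
In days: 371689 / 86400 ≈ 4.30


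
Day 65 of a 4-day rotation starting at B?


Shifts: A, B, C, D
Start: B (index 1)
Day 65: (1 + 65 - 1) mod 4
= 65 mod 4
= 1
Index 1 → shift B

Shift B


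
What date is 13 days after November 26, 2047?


Start: November 26, 2047
Add 13 days
November 26 → December 1: 30 - 26 + 1 = 5 days (13 - 5 = 8 left)
December 1 + 8 = December 9, 2047

December 9, 2047


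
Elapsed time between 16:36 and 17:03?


End time in minutes: 17×60 + 3 = 1023
Start time in minutes: 16×60 + 36 = 996
Difference = 1023 - 996 = 27 minutes
= 0 hours 27 minutes

0h 27m


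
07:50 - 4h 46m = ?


03:04

Start: 470 minutes from midnight
Subtract: 286 minutes
Remaining: 470 - 286 = 184
Hours: 3, Minutes: 4


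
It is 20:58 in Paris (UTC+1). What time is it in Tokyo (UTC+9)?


04:58 (next day)

Time difference = UTC+9 - UTC+1 = +8 hours
New hour = (20 + 8) mod 24
= 28 mod 24 = 4
Minutes unchanged → 04:58; 28 ≥ 24 → next day


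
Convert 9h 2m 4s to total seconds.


32524 seconds

Hours: 9 × 3600 = 32400
Minutes: 2 × 60 = 120
Seconds: 4
Total = 32400 + 120 + 4 = 32524


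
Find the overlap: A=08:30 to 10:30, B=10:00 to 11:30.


Meeting A: 510-630 (in minutes from midnight)
Meeting B: 600-690
Overlap start = max(510, 600) = 600
Overlap end = min(630, 690) = 630
Overlap = max(0, 630 - 600) = 30 min

30 minutes


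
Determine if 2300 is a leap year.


No

Rules: divisible by 4 AND (not by 100 OR by 400)
2300 ÷ 4 = 575 exactly → divisible by 4
2300 ÷ 100 = 23 exactly → divisible by 100
2300 ÷ 400 = 5 remainder 300 → not divisible by 400
Divisible by 100 but not by 400 → not a leap year


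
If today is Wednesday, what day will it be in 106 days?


Start: Wednesday (index 2)
(2 + 106) mod 7
= 108 mod 7
= 3
Index 3 → Thursday

Thursday


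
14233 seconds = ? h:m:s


Hours: 14233 ÷ 3600 = 3 remainder 3433
Minutes: 3433 ÷ 60 = 57 remainder 13
Seconds: 13

3h 57m 13s


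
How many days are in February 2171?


28 days

Month: February (month 2)
February: 28 or 29 (leap year)
2171 leap year? No


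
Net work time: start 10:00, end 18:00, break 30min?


Total time = (18×60+0) - (10×60+0)
= 1080 - 600 = 480 min
Minus break: 480 - 30 = 450 min
= 7h 30m

7h 30m (450 minutes)


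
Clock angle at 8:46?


Hour hand = 8×30 + 46×0.5 = 263.0°
Minute hand = 46×6 = 276°
Difference = |263.0 - 276| = 13.0°

13.0°


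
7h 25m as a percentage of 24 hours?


Total minutes: 7×60 + 25 = 445
Day = 24×60 = 1440 minutes
Fraction = 445/1440 ≈ 0.3090
As a percentage: 445/1440 × 100 ≈ 30.90%

0.3090 (30.90%)


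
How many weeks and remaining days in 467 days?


Weeks: 467 ÷ 7 = 66 remainder 5

66 weeks 5 days


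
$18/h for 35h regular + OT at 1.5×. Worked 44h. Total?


Regular: 35h × $18 = $630.00
Overtime: 44 - 35 = 9h
OT pay: 9h × $18 × 1.5 = $243.00
Total = $630.00 + $243.00 = $873.00

$873.00


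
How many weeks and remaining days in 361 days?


Weeks: 361 ÷ 7 = 51 remainder 4

51 weeks 4 days


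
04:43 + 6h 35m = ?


11:18

Start: 283 minutes from midnight
Add: 395 minutes
Total: 678 minutes
Hours: 678 ÷ 60 = 11 remainder 18


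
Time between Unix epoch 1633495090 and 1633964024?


468934 seconds (130.3 hours / 5.43 days)

Difference = 1633964024 - 1633495090 = 468934 seconds
In hours: 468934 / 3600 ≈ 130.3
In days: 468934 / 86400 ≈ 5.43


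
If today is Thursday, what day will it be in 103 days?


Tuesday

Start: Thursday (index 3)
(3 + 103) mod 7
= 106 mod 7
= 1
Index 1 → Tuesday


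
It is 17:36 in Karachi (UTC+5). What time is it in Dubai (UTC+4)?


Time difference = UTC+4 - UTC+5 = -1 hours
New hour = (17 -1) mod 24
= 16 mod 24 = 16
Minutes unchanged → 16:36

16:36


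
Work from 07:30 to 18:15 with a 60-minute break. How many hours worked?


9h 45m (585 minutes)

Total time = (18×60+15) - (7×60+30)
= 1095 - 450 = 645 min
Minus break: 645 - 60 = 585 min
= 9h 45m


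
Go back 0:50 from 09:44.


Start: 584 minutes from midnight
Subtract: 50 minutes
Remaining: 584 - 50 = 534
Hours: 8, Minutes: 54

08:54


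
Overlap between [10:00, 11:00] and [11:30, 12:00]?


Meeting A: 600-660 (in minutes from midnight)
Meeting B: 690-720
Overlap start = max(600, 690) = 690
Overlap end = min(660, 720) = 660
Overlap = max(0, 660 - 690) = 0 min

0 minutes


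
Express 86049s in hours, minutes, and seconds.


Hours: 86049 ÷ 3600 = 23 remainder 3249
Minutes: 3249 ÷ 60 = 54 remainder 9
Seconds: 9

23h 54m 9s


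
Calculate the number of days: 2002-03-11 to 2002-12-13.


From March 11, 2002 to December 13, 2002
Rest of March 2002: 31 - 11 = 20
Full months: April 30, May 31, June 30, July 31, August 31, September 30, October 31, November 30
Days into December 2002: 13
Total = 20 + 30 + 31 + 30 + 31 + 31 + 30 + 31 + 30 + 13 = 277 days

277 days


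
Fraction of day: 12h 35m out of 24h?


0.5243 (52.43%)

Total minutes: 12×60 + 35 = 755
Day = 24×60 = 1440 minutes
Fraction = 755/1440 ≈ 0.5243
As a percentage: 755/1440 × 100 ≈ 52.43%


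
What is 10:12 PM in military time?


Input: 10:12 PM
PM: 10 + 12 = 22

22:12


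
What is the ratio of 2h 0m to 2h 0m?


Duration 1: 120 minutes
Duration 2: 120 minutes
Ratio = 120:120
GCD = 120
Simplified = 1:1
As a decimal: 1/1 = 1.00

1:1 (1.00)


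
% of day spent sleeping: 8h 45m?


Time: 525 minutes
Day: 1440 minutes
Percentage = (525/1440) × 100 ≈ 36.5%

36.5%


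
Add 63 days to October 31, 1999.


January 2, 2000

Start: October 31, 1999
Add 63 days
October 31 → November 1: 31 - 31 + 1 = 1 days (63 - 1 = 62 left)
November 1 → December 1: 30 - 1 + 1 = 30 days (62 - 30 = 32 left)
December 1 → January 1: 31 - 1 + 1 = 31 days (32 - 31 = 1 left)
January 1 + 1 = January 2, 2000


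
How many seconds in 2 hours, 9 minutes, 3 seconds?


Hours: 2 × 3600 = 7200
Minutes: 9 × 60 = 540
Seconds: 3
Total = 7200 + 540 + 3 = 7743

7743 seconds


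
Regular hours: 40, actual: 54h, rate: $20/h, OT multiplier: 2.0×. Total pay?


$1360.00

Regular: 40h × $20 = $800.00
Overtime: 54 - 40 = 14h
OT pay: 14h × $20 × 2.0 = $560.00
Total = $800.00 + $560.00 = $1360.00


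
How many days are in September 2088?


Month: September (month 9)
September has 30 days

30 days


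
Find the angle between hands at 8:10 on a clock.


Hour hand = 8×30 + 10×0.5 = 245.0°
Minute hand = 10×6 = 60°
Difference = |245.0 - 60| = 185.0°
Since > 180°: 360 - 185.0 = 175.0°

175.0°


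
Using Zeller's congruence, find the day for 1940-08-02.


Friday

Zeller's congruence:
q=2, m=8, k=40, j=19
h = (2 + ⌊13×9/5⌋ + 40 + ⌊40/4⌋ + ⌊19/4⌋ - 2×19) mod 7
= (2 + 23 + 40 + 10 + 4 - 38) mod 7
= 41 mod 7 = 6
h=6 → Friday


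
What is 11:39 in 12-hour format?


11:39 AM

Hour: 11
11 < 12 → AM


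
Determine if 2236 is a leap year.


Yes

Rules: divisible by 4 AND (not by 100 OR by 400)
2236 ÷ 4 = 559 exactly → divisible by 4
2236 ÷ 100 = 22 remainder 36 → not divisible by 100
Divisible by 4 but not by 100 → leap year


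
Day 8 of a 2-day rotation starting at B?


Shifts: A, B
Start: B (index 1)
Day 8: (1 + 8 - 1) mod 2
= 8 mod 2
= 0
Index 0 → shift A

Shift A


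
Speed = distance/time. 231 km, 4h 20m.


Distance: 231 km
Time: 4h 20m = 260 min = 260/60 = 13/3 hours
Speed = 231 ÷ (13/3) = 231 × 3 / 13 = 693/13 ≈ 53.3 km/h

53.3 km/h


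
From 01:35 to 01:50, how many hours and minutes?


0h 15m

End time in minutes: 1×60 + 50 = 110
Start time in minutes: 1×60 + 35 = 95
Difference = 110 - 95 = 15 minutes
= 0 hours 15 minutes


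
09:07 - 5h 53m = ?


Start: 547 minutes from midnight
Subtract: 353 minutes
Remaining: 547 - 353 = 194
Hours: 3, Minutes: 14

03:14


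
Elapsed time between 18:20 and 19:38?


End time in minutes: 19×60 + 38 = 1178
Start time in minutes: 18×60 + 20 = 1100
Difference = 1178 - 1100 = 78 minutes
= 1 hours 18 minutes

1h 18m


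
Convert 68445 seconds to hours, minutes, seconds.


Hours: 68445 ÷ 3600 = 19 remainder 45
Minutes: 45 ÷ 60 = 0 remainder 45
Seconds: 45

19h 0m 45s


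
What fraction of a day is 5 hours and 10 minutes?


0.2153 (21.53%)

Total minutes: 5×60 + 10 = 310
Day = 24×60 = 1440 minutes
Fraction = 310/1440 ≈ 0.2153
As a percentage: 310/1440 × 100 ≈ 21.53%


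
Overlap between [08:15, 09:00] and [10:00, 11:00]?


Meeting A: 495-540 (in minutes from midnight)
Meeting B: 600-660
Overlap start = max(495, 600) = 600
Overlap end = min(540, 660) = 540
Overlap = max(0, 540 - 600) = 0 min

0 minutes


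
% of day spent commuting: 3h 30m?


Time: 210 minutes
Day: 1440 minutes
Percentage = (210/1440) × 100 ≈ 14.6%

14.6%


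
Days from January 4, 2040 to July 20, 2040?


198 days

From January 4, 2040 to July 20, 2040
Rest of January 2040: 31 - 4 = 27
Full months: February 2040 29, March 31, April 30, May 31, June 30
Days into July 2040: 20
Total = 27 + 29 + 31 + 30 + 31 + 30 + 20 = 198 days


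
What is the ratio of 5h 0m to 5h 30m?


Duration 1: 300 minutes
Duration 2: 330 minutes
Ratio = 300:330
GCD = 30
Simplified = 10:11
As a decimal: 10/11 ≈ 0.91

10:11 (0.91)


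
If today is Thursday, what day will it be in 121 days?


Saturday

Start: Thursday (index 3)
(3 + 121) mod 7
= 124 mod 7
= 5
Index 5 → Saturday


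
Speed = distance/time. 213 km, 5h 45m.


Distance: 213 km
Time: 5h 45m = 345 min = 345/60 = 23/4 hours
Speed = 213 ÷ (23/4) = 213 × 4 / 23 = 852/23 ≈ 37.0 km/h

37.0 km/h


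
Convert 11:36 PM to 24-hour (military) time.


23:36

Input: 11:36 PM
PM: 11 + 12 = 23


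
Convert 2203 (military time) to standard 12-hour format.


10:03 PM

Hour: 22
22 - 12 = 10 → PM


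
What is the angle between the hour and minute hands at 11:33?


148.5°

Hour hand = 11×30 + 33×0.5 = 346.5°
Minute hand = 33×6 = 198°
Difference = |346.5 - 198| = 148.5°


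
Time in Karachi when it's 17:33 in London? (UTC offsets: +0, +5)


Time difference = UTC+5 - UTC+0 = +5 hours
New hour = (17 + 5) mod 24
= 22 mod 24 = 22
Minutes unchanged → 22:33

22:33


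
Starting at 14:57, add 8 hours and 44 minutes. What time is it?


23:41

Start: 897 minutes from midnight
Add: 524 minutes
Total: 1421 minutes
Hours: 1421 ÷ 60 = 23 remainder 41


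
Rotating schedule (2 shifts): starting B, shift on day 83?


Shifts: A, B
Start: B (index 1)
Day 83: (1 + 83 - 1) mod 2
= 83 mod 2
= 1
Index 1 → shift B

Shift B


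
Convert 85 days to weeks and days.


12 weeks 1 days

Weeks: 85 ÷ 7 = 12 remainder 1


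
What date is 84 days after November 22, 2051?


Start: November 22, 2051
Add 84 days
November 22 → December 1: 30 - 22 + 1 = 9 days (84 - 9 = 75 left)
December 1 → January 1: 31 - 1 + 1 = 31 days (75 - 31 = 44 left)
January 1 → February 1: 31 - 1 + 1 = 31 days (44 - 31 = 13 left)
February 1 + 13 = February 14, 2052

February 14, 2052


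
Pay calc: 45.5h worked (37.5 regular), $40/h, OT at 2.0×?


$2140.00

Regular: 37.5h × $40 = $1500.00
Overtime: 45.5 - 37.5 = 8.0h
OT pay: 8.0h × $40 × 2.0 = $640.00
Total = $1500.00 + $640.00 = $2140.00


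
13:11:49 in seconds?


Hours: 13 × 3600 = 46800
Minutes: 11 × 60 = 660
Seconds: 49
Total = 46800 + 660 + 49 = 47509

47509 seconds


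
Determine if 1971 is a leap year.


No

Rules: divisible by 4 AND (not by 100 OR by 400)
1971 ÷ 4 = 492 remainder 3 → not divisible by 4
Not divisible by 4 → not a leap year


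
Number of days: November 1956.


30 days

Month: November (month 11)
November has 30 days


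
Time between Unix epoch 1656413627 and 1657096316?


682689 seconds (189.6 hours / 7.90 days)

Difference = 1657096316 - 1656413627 = 682689 seconds
In hours: 682689 / 3600 ≈ 189.6
In days: 682689 / 86400 ≈ 7.90


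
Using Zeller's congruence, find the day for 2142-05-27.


Zeller's congruence:
q=27, m=5, k=42, j=21
h = (27 + ⌊13×6/5⌋ + 42 + ⌊42/4⌋ + ⌊21/4⌋ - 2×21) mod 7
= (27 + 15 + 42 + 10 + 5 - 42) mod 7
= 57 mod 7 = 1
h=1 → Sunday

Sunday


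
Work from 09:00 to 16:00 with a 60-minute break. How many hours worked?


6h 0m (360 minutes)

Total time = (16×60+0) - (9×60+0)
= 960 - 540 = 420 min
Minus break: 420 - 60 = 360 min
= 6h 0m


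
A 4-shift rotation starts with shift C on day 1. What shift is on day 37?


Shifts: A, B, C, D
Start: C (index 2)
Day 37: (2 + 37 - 1) mod 4
= 38 mod 4
= 2
Index 2 → shift C

Shift C


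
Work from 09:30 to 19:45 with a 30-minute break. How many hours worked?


9h 45m (585 minutes)

Total time = (19×60+45) - (9×60+30)
= 1185 - 570 = 615 min
Minus break: 615 - 30 = 585 min
= 9h 45m


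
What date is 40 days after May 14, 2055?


Start: May 14, 2055
Add 40 days
May 14 → June 1: 31 - 14 + 1 = 18 days (40 - 18 = 22 left)
June 1 + 22 = June 23, 2055

June 23, 2055


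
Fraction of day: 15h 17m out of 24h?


Total minutes: 15×60 + 17 = 917
Day = 24×60 = 1440 minutes
Fraction = 917/1440 ≈ 0.6368
As a percentage: 917/1440 × 100 ≈ 63.68%

0.6368 (63.68%)


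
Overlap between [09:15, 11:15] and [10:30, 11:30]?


Meeting A: 555-675 (in minutes from midnight)
Meeting B: 630-690
Overlap start = max(555, 630) = 630
Overlap end = min(675, 690) = 675
Overlap = max(0, 675 - 630) = 45 min

45 minutes


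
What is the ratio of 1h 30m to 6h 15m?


Duration 1: 90 minutes
Duration 2: 375 minutes
Ratio = 90:375
GCD = 15
Simplified = 6:25
As a decimal: 6/25 = 0.24

6:25 (0.24)


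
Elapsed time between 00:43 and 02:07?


1h 24m

End time in minutes: 2×60 + 7 = 127
Start time in minutes: 0×60 + 43 = 43
Difference = 127 - 43 = 84 minutes
= 1 hours 24 minutes


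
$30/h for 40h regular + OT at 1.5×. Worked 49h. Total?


$1605.00

Regular: 40h × $30 = $1200.00
Overtime: 49 - 40 = 9h
OT pay: 9h × $30 × 1.5 = $405.00
Total = $1200.00 + $405.00 = $1605.00


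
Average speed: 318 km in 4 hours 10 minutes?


Distance: 318 km
Time: 4h 10m = 250 min = 250/60 = 25/6 hours
Speed = 318 ÷ (25/6) = 318 × 6 / 25 = 1908/25 ≈ 76.3 km/h

76.3 km/h


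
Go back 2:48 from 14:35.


Start: 875 minutes from midnight
Subtract: 168 minutes
Remaining: 875 - 168 = 707
Hours: 11, Minutes: 47

11:47


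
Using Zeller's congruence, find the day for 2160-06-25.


Zeller's congruence:
q=25, m=6, k=60, j=21
h = (25 + ⌊13×7/5⌋ + 60 + ⌊60/4⌋ + ⌊21/4⌋ - 2×21) mod 7
= (25 + 18 + 60 + 15 + 5 - 42) mod 7
= 81 mod 7 = 4
h=4 → Wednesday

Wednesday


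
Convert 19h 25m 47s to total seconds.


69947 seconds

Hours: 19 × 3600 = 68400
Minutes: 25 × 60 = 1500
Seconds: 47
Total = 68400 + 1500 + 47 = 69947


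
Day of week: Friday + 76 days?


Start: Friday (index 4)
(4 + 76) mod 7
= 80 mod 7
= 3
Index 3 → Thursday

Thursday


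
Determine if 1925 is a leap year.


No

Rules: divisible by 4 AND (not by 100 OR by 400)
1925 ÷ 4 = 481 remainder 1 → not divisible by 4
Not divisible by 4 → not a leap year


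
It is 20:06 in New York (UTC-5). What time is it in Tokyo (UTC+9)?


10:06 (next day)

Time difference = UTC+9 - UTC-5 = +14 hours
New hour = (20 + 14) mod 24
= 34 mod 24 = 10
Minutes unchanged → 10:06; 34 ≥ 24 → next day


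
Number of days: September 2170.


30 days

Month: September (month 9)
September has 30 days


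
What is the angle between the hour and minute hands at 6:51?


100.5°

Hour hand = 6×30 + 51×0.5 = 205.5°
Minute hand = 51×6 = 306°
Difference = |205.5 - 306| = 100.5°


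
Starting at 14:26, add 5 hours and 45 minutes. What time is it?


Start: 866 minutes from midnight
Add: 345 minutes
Total: 1211 minutes
Hours: 1211 ÷ 60 = 20 remainder 11

20:11


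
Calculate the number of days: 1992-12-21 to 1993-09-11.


From December 21, 1992 to September 11, 1993
Rest of December 1992: 31 - 21 = 10
Full months: January 31, February 1993 28, March 31, April 30, May 31, June 30, July 31, August 31
Days into September 1993: 11
Total = 10 + 31 + 28 + 31 + 30 + 31 + 30 + 31 + 31 + 11 = 264 days

264 days


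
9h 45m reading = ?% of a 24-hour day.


40.6%

Time: 585 minutes
Day: 1440 minutes
Percentage = (585/1440) × 100 ≈ 40.6%


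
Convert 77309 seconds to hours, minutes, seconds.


Hours: 77309 ÷ 3600 = 21 remainder 1709
Minutes: 1709 ÷ 60 = 28 remainder 29
Seconds: 29

21h 28m 29s


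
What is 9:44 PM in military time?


21:44

Input: 9:44 PM
PM: 9 + 12 = 21


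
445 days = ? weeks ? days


63 weeks 4 days

Weeks: 445 ÷ 7 = 63 remainder 4


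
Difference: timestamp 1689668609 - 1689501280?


167329 seconds (46.5 hours / 1.94 days)

Difference = 1689668609 - 1689501280 = 167329 seconds
In hours: 167329 / 3600 ≈ 46.5
In days: 167329 / 86400 ≈ 1.94


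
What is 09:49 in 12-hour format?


Hour: 9
9 < 12 → AM

9:49 AM


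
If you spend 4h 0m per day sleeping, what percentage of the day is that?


Time: 240 minutes
Day: 1440 minutes
Percentage = (240/1440) × 100 ≈ 16.7%

16.7%


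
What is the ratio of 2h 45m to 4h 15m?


Duration 1: 165 minutes
Duration 2: 255 minutes
Ratio = 165:255
GCD = 15
Simplified = 11:17
As a decimal: 11/17 ≈ 0.65

11:17 (0.65)


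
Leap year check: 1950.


Rules: divisible by 4 AND (not by 100 OR by 400)
1950 ÷ 4 = 487 remainder 2 → not divisible by 4
Not divisible by 4 → not a leap year

No


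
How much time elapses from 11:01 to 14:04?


End time in minutes: 14×60 + 4 = 844
Start time in minutes: 11×60 + 1 = 661
Difference = 844 - 661 = 183 minutes
= 3 hours 3 minutes

3h 3m


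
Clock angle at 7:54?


87.0°

Hour hand = 7×30 + 54×0.5 = 237.0°
Minute hand = 54×6 = 324°
Difference = |237.0 - 324| = 87.0°


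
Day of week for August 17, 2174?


Zeller's congruence:
q=17, m=8, k=74, j=21
h = (17 + ⌊13×9/5⌋ + 74 + ⌊74/4⌋ + ⌊21/4⌋ - 2×21) mod 7
= (17 + 23 + 74 + 18 + 5 - 42) mod 7
= 95 mod 7 = 4
h=4 → Wednesday

Wednesday


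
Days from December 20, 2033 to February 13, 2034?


From December 20, 2033 to February 13, 2034
Rest of December 2033: 31 - 20 = 11
Full months: January 31
Days into February 2034: 13
Total = 11 + 31 + 13 = 55 days

55 days


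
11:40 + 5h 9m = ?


16:49

Start: 700 minutes from midnight
Add: 309 minutes
Total: 1009 minutes
Hours: 1009 ÷ 60 = 16 remainder 49


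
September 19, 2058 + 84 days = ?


December 12, 2058

Start: September 19, 2058
Add 84 days
September 19 → October 1: 30 - 19 + 1 = 12 days (84 - 12 = 72 left)
October 1 → November 1: 31 - 1 + 1 = 31 days (72 - 31 = 41 left)
November 1 → December 1: 30 - 1 + 1 = 30 days (41 - 30 = 11 left)
December 1 + 11 = December 12, 2058


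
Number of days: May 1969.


31 days

Month: May (month 5)
May has 31 days


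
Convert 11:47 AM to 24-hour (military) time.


11:47

Input: 11:47 AM
AM hour stays: 11


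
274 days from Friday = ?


Saturday

Start: Friday (index 4)
(4 + 274) mod 7
= 278 mod 7
= 5
Index 5 → Saturday


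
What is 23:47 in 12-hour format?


11:47 PM

Hour: 23
23 - 12 = 11 → PM


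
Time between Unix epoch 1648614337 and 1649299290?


684953 seconds (190.3 hours / 7.93 days)

Difference = 1649299290 - 1648614337 = 684953 seconds
In hours: 684953 / 3600 ≈ 190.3
In days: 684953 / 86400 ≈ 7.93


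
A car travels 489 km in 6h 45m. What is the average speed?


Distance: 489 km
Time: 6h 45m = 405 min = 405/60 = 27/4 hours
Speed = 489 ÷ (27/4) = 489 × 4 / 27 = 1956/27 ≈ 72.4 km/h

72.4 km/h


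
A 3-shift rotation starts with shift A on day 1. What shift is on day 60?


Shifts: A, B, C
Start: A (index 0)
Day 60: (0 + 60 - 1) mod 3
= 59 mod 3
= 2
Index 2 → shift C

Shift C


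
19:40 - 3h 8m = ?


Start: 1180 minutes from midnight
Subtract: 188 minutes
Remaining: 1180 - 188 = 992
Hours: 16, Minutes: 32

16:32


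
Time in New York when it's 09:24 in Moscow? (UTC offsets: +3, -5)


Time difference = UTC-5 - UTC+3 = -8 hours
New hour = (9 -8) mod 24
= 1 mod 24 = 1
Minutes unchanged → 01:24

01:24


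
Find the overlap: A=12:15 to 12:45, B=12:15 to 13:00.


Meeting A: 735-765 (in minutes from midnight)
Meeting B: 735-780
Overlap start = max(735, 735) = 735
Overlap end = min(765, 780) = 765
Overlap = max(0, 765 - 735) = 30 min

30 minutes


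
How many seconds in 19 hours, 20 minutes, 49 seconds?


69649 seconds

Hours: 19 × 3600 = 68400
Minutes: 20 × 60 = 1200
Seconds: 49
Total = 68400 + 1200 + 49 = 69649


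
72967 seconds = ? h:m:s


20h 16m 7s

Hours: 72967 ÷ 3600 = 20 remainder 967
Minutes: 967 ÷ 60 = 16 remainder 7
Seconds: 7


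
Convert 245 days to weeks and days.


Weeks: 245 ÷ 7 = 35 remainder 0

35 weeks 0 days


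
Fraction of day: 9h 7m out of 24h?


0.3799 (37.99%)

Total minutes: 9×60 + 7 = 547
Day = 24×60 = 1440 minutes
Fraction = 547/1440 ≈ 0.3799
As a percentage: 547/1440 × 100 ≈ 37.99%


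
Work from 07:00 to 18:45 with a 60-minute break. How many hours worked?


Total time = (18×60+45) - (7×60+0)
= 1125 - 420 = 705 min
Minus break: 705 - 60 = 645 min
= 10h 45m

10h 45m (645 minutes)


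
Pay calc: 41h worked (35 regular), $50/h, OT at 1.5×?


Regular: 35h × $50 = $1750.00
Overtime: 41 - 35 = 6h
OT pay: 6h × $50 × 1.5 = $450.00
Total = $1750.00 + $450.00 = $2200.00

$2200.00


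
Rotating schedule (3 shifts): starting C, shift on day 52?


Shift C

Shifts: A, B, C
Start: C (index 2)
Day 52: (2 + 52 - 1) mod 3
= 53 mod 3
= 2
Index 2 → shift C


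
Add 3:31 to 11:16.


14:47

Start: 676 minutes from midnight
Add: 211 minutes
Total: 887 minutes
Hours: 887 ÷ 60 = 14 remainder 47


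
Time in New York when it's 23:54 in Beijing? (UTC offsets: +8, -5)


10:54

Time difference = UTC-5 - UTC+8 = -13 hours
New hour = (23 -13) mod 24
= 10 mod 24 = 10
Minutes unchanged → 10:54


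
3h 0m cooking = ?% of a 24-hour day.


12.5%

Time: 180 minutes
Day: 1440 minutes
Percentage = (180/1440) × 100 = 12.5%


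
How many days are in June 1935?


Month: June (month 6)
June has 30 days

30 days


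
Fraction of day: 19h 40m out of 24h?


0.8194 (81.94%)

Total minutes: 19×60 + 40 = 1180
Day = 24×60 = 1440 minutes
Fraction = 1180/1440 ≈ 0.8194
As a percentage: 1180/1440 × 100 ≈ 81.94%


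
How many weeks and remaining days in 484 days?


Weeks: 484 ÷ 7 = 69 remainder 1

69 weeks 1 days


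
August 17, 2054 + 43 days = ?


September 29, 2054

Start: August 17, 2054
Add 43 days
August 17 → September 1: 31 - 17 + 1 = 15 days (43 - 15 = 28 left)
September 1 + 28 = September 29, 2054


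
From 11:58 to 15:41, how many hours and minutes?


End time in minutes: 15×60 + 41 = 941
Start time in minutes: 11×60 + 58 = 718
Difference = 941 - 718 = 223 minutes
= 3 hours 43 minutes

3h 43m


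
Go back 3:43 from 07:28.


03:45

Start: 448 minutes from midnight
Subtract: 223 minutes
Remaining: 448 - 223 = 225
Hours: 3, Minutes: 45


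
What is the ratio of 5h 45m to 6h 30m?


Duration 1: 345 minutes
Duration 2: 390 minutes
Ratio = 345:390
GCD = 15
Simplified = 23:26
As a decimal: 23/26 ≈ 0.88

23:26 (0.88)


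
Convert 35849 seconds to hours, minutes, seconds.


9h 57m 29s

Hours: 35849 ÷ 3600 = 9 remainder 3449
Minutes: 3449 ÷ 60 = 57 remainder 29
Seconds: 29


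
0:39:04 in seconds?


Hours: 0 × 3600 = 0
Minutes: 39 × 60 = 2340
Seconds: 4
Total = 0 + 2340 + 4 = 2344

2344 seconds


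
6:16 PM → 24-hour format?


Input: 6:16 PM
PM: 6 + 12 = 18

18:16


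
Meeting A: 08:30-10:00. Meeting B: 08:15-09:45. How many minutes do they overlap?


75 minutes

Meeting A: 510-600 (in minutes from midnight)
Meeting B: 495-585
Overlap start = max(510, 495) = 510
Overlap end = min(600, 585) = 585
Overlap = max(0, 585 - 510) = 75 min


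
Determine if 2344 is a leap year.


Rules: divisible by 4 AND (not by 100 OR by 400)
2344 ÷ 4 = 586 exactly → divisible by 4
2344 ÷ 100 = 23 remainder 44 → not divisible by 100
Divisible by 4 but not by 100 → leap year

Yes


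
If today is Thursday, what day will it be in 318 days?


Start: Thursday (index 3)
(3 + 318) mod 7
= 321 mod 7
= 6
Index 6 → Sunday

Sunday


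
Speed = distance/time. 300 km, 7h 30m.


40.0 km/h

Distance: 300 km
Time: 7h 30m = 450 min = 450/60 = 15/2 hours
Speed = 300 ÷ (15/2) = 300 × 2 / 15 = 600/15 = 40.0 km/h


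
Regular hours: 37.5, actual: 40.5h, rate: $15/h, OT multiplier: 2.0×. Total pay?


$652.50

Regular: 37.5h × $15 = $562.50
Overtime: 40.5 - 37.5 = 3.0h
OT pay: 3.0h × $15 × 2.0 = $90.00
Total = $562.50 + $90.00 = $652.50


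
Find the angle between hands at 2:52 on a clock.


Hour hand = 2×30 + 52×0.5 = 86.0°
Minute hand = 52×6 = 312°
Difference = |86.0 - 312| = 226.0°
Since > 180°: 360 - 226.0 = 134.0°

134.0°


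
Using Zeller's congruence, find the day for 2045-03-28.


Tuesday

Zeller's congruence:
q=28, m=3, k=45, j=20
h = (28 + ⌊13×4/5⌋ + 45 + ⌊45/4⌋ + ⌊20/4⌋ - 2×20) mod 7
= (28 + 10 + 45 + 11 + 5 - 40) mod 7
= 59 mod 7 = 3
h=3 → Tuesday


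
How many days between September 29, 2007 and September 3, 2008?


340 days

From September 29, 2007 to September 3, 2008
Rest of September 2007: 30 - 29 = 1
Full months: October 31, November 30, December 31, January 31, February 2008 29, March 31, April 30, May 31, June 30, July 31, August 31
Days into September 2008: 3
Total = 1 + 31 + 30 + 31 + 31 + 29 + 31 + 30 + 31 + 30 + 31 + 31 + 3 = 340 days


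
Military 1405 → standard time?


2:05 PM

Hour: 14
14 - 12 = 2 → PM


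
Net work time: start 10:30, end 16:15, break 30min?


Total time = (16×60+15) - (10×60+30)
= 975 - 630 = 345 min
Minus break: 345 - 30 = 315 min
= 5h 15m

5h 15m (315 minutes)


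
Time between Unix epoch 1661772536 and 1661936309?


163773 seconds (45.5 hours / 1.90 days)

Difference = 1661936309 - 1661772536 = 163773 seconds
In hours: 163773 / 3600 ≈ 45.5
In days: 163773 / 86400 ≈ 1.90


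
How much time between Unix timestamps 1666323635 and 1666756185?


432550 seconds (120.2 hours / 5.01 days)

Difference = 1666756185 - 1666323635 = 432550 seconds
In hours: 432550 / 3600 ≈ 120.2
In days: 432550 / 86400 ≈ 5.01


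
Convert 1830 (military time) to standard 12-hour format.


Hour: 18
18 - 12 = 6 → PM

6:30 PM


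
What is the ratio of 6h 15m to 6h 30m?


Duration 1: 375 minutes
Duration 2: 390 minutes
Ratio = 375:390
GCD = 15
Simplified = 25:26
As a decimal: 25/26 ≈ 0.96

25:26 (0.96)


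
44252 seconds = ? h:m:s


Hours: 44252 ÷ 3600 = 12 remainder 1052
Minutes: 1052 ÷ 60 = 17 remainder 32
Seconds: 32

12h 17m 32s


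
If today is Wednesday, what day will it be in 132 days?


Start: Wednesday (index 2)
(2 + 132) mod 7
= 134 mod 7
= 1
Index 1 → Tuesday

Tuesday


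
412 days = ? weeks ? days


Weeks: 412 ÷ 7 = 58 remainder 6

58 weeks 6 days


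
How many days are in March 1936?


Month: March (month 3)
March has 31 days

31 days


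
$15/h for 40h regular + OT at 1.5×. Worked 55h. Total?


Regular: 40h × $15 = $600.00
Overtime: 55 - 40 = 15h
OT pay: 15h × $15 × 1.5 = $337.50
Total = $600.00 + $337.50 = $937.50

$937.50


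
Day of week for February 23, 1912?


Zeller's congruence:
q=23, m=14, k=11, j=19
h = (23 + ⌊13×15/5⌋ + 11 + ⌊11/4⌋ + ⌊19/4⌋ - 2×19) mod 7
= (23 + 39 + 11 + 2 + 4 - 38) mod 7
= 41 mod 7 = 6
h=6 → Friday

Friday


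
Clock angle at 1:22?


Hour hand = 1×30 + 22×0.5 = 41.0°
Minute hand = 22×6 = 132°
Difference = |41.0 - 132| = 91.0°

91.0°


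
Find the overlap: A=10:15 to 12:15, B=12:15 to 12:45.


0 minutes

Meeting A: 615-735 (in minutes from midnight)
Meeting B: 735-765
Overlap start = max(615, 735) = 735
Overlap end = min(735, 765) = 735
Overlap = max(0, 735 - 735) = 0 min


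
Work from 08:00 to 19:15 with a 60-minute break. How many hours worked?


10h 15m (615 minutes)

Total time = (19×60+15) - (8×60+0)
= 1155 - 480 = 675 min
Minus break: 675 - 60 = 615 min
= 10h 15m


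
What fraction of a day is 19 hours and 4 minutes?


0.7944 (79.44%)

Total minutes: 19×60 + 4 = 1144
Day = 24×60 = 1440 minutes
Fraction = 1144/1440 ≈ 0.7944
As a percentage: 1144/1440 × 100 ≈ 79.44%


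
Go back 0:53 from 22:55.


Start: 1375 minutes from midnight
Subtract: 53 minutes
Remaining: 1375 - 53 = 1322
Hours: 22, Minutes: 2

22:02


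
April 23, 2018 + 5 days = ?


April 28, 2018

Start: April 23, 2018
Add 5 days
April 23 + 5 = April 28, 2018


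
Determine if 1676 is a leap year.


Rules: divisible by 4 AND (not by 100 OR by 400)
1676 ÷ 4 = 419 exactly → divisible by 4
1676 ÷ 100 = 16 remainder 76 → not divisible by 100
Divisible by 4 but not by 100 → leap year

Yes


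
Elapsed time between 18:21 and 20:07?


End time in minutes: 20×60 + 7 = 1207
Start time in minutes: 18×60 + 21 = 1101
Difference = 1207 - 1101 = 106 minutes
= 1 hours 46 minutes

1h 46m


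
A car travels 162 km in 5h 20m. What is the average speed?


30.4 km/h

Distance: 162 km
Time: 5h 20m = 320 min = 320/60 = 16/3 hours
Speed = 162 ÷ (16/3) = 162 × 3 / 16 = 486/16 ≈ 30.4 km/h


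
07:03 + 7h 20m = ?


Start: 423 minutes from midnight
Add: 440 minutes
Total: 863 minutes
Hours: 863 ÷ 60 = 14 remainder 23

14:23


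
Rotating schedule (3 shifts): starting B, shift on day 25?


Shifts: A, B, C
Start: B (index 1)
Day 25: (1 + 25 - 1) mod 3
= 25 mod 3
= 1
Index 1 → shift B

Shift B


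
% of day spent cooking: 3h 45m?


Time: 225 minutes
Day: 1440 minutes
Percentage = (225/1440) × 100 ≈ 15.6%

15.6%


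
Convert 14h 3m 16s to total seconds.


50596 seconds

Hours: 14 × 3600 = 50400
Minutes: 3 × 60 = 180
Seconds: 16
Total = 50400 + 180 + 16 = 50596


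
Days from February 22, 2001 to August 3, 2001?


162 days

From February 22, 2001 to August 3, 2001
Rest of February 2001: 28 - 22 = 6
Full months: March 31, April 30, May 31, June 30, July 31
Days into August 2001: 3
Total = 6 + 31 + 30 + 31 + 30 + 31 + 3 = 162 days


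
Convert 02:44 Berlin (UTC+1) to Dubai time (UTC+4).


Time difference = UTC+4 - UTC+1 = +3 hours
New hour = (2 + 3) mod 24
= 5 mod 24 = 5
Minutes unchanged → 05:44

05:44


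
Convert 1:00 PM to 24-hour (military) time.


Input: 1:00 PM
PM: 1 + 12 = 13

13:00
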